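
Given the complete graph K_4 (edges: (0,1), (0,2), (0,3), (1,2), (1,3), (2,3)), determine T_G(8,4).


T(K_4; x,y) = x^3 + 3x^2 + 4xy + 2x + y^3 + 3y^2 + 2y.
Substituting x=8, y=4:
= 512 + 192 + 128 + 16 + 64 + 48 + 8
= 968.

968


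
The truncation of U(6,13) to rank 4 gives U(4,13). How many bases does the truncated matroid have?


Truncating U(6,13) to rank 4 gives U(4,13).
Bases of U(4,13) are all 4-element subsets of 13 elements.
Number of bases = C(13,4) = 13! / (4! * 9!) = 715.

715


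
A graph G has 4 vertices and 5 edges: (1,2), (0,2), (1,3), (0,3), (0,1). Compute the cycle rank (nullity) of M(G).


Cycle rank (nullity) = |E| - r(M) = |E| - (|V| - c).
|E| = 5, |V| = 4, c = 1.
Nullity = 5 - (4 - 1) = 5 - 3 = 2.

2


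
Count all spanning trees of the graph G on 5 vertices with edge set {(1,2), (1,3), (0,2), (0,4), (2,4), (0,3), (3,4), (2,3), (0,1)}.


By Kirchhoff's matrix tree theorem, the number of spanning trees equals
the determinant of any cofactor of the Laplacian matrix L.
G has 5 vertices and 9 edges.
Computing the (4 x 4) cofactor determinant gives 75.

75


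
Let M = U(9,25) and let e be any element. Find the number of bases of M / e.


Contracting e from U(9,25) gives U(8,24).
Bases of U(8,24) = (24 choose 8) = 735471.

735471


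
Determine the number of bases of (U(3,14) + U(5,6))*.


(M1+M2)* = M1* + M2*.
M1* = U(11,14), bases: C(14,11) = 364.
M2* = U(1,6), bases: C(6,1) = 6.
|B(M*)| = 364 * 6 = 2184.

2184


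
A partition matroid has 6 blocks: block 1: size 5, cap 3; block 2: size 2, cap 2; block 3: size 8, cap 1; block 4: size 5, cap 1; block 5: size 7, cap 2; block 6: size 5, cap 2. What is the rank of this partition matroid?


Rank of a partition matroid = sum of min(|Si|, ci) for each block.
= min(5,3) + min(2,2) + min(8,1) + min(5,1) + min(7,2) + min(5,2)
= 3 + 2 + 1 + 1 + 2 + 2
= 11.

11


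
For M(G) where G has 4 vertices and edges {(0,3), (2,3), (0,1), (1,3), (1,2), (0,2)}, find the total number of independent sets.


An independent set in a graphic matroid is an acyclic edge subset.
G has 4 vertices and 6 edges.
Enumerate all 2^6 = 64 subsets, checking for acyclicity.
Total independent sets = 38.

38


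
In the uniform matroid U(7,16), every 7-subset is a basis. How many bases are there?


Bases of U(7,16) are all 7-element subsets of the 16-element ground set.
Number of bases = C(16,7).
C(16,7) = 16! / (7! * 9!) = 11440.

11440


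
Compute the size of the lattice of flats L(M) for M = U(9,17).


Flats of U(9,17): every subset of size < 9 is a flat, plus E itself.
Count = C(17,0) + C(17,1) + C(17,2) + C(17,3) + C(17,4) + C(17,5) + C(17,6) + C(17,7) + C(17,8) + 1
     = 1 + 17 + 136 + 680 + 2380 + 6188 + 12376 + 19448 + 24310 + 1
     = 65537.

65537


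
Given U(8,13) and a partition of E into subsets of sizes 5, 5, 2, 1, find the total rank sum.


r(Ai) = min(|Ai|, 8) for each part.
Sum = min(5,8) + min(5,8) + min(2,8) + min(1,8)
    = 5 + 5 + 2 + 1
    = 13.

13


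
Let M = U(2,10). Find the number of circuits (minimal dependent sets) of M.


In U(2,10), circuits are the (3)-element subsets.
Any set of 3 elements is dependent, and removing any one element gives
an independent set of size 2, so it is a minimal dependent set.
Number of circuits = (10 choose 3) = 120.

120


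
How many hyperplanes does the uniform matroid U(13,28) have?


Hyperplanes of U(13,28) are flats of rank 12.
In a uniform matroid, these are exactly the (12)-element subsets.
Count = C(28,12) = 28! / (12! * 16!) = 30421755.

30421755


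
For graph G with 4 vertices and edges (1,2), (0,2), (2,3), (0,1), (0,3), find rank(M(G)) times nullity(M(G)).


r(M) = |V| - c = 4 - 1 = 3.
nullity = |E| - r(M) = 5 - 3 = 2.
Product = 3 * 2 = 6.

6


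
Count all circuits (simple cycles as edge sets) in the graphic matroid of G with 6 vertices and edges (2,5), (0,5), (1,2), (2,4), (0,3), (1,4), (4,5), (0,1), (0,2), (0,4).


A circuit in a graphic matroid = edge set of a simple cycle.
G has 6 vertices and 10 edges.
Enumerating all minimal edge subsets forming cycles...
Total circuits found: 22.

22


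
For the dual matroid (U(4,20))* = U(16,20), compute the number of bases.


The dual of U(r,n) is U(n-r, n) = U(16,20).
Bases of U(16,20) are all (16)-element subsets.
|B(M*)| = C(20,16) = 4845.

4845


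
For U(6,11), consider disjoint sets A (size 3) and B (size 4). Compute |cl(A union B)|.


|A union B| = 3 + 4 = 7 (disjoint).
In U(6,11), cl(S) = S if |S| < 6, else cl(S) = E.
Since 7 >= 6, cl(A union B) = E.
|cl(A union B)| = 11.

11


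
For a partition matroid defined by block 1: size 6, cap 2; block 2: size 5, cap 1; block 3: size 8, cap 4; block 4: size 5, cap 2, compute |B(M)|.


A basis picks exactly ci elements from block i.
Number of bases = product of C(|Si|, ci).
= C(6,2) * C(5,1) * C(8,4) * C(5,2)
= 15 * 5 * 70 * 10
= 52500.

52500


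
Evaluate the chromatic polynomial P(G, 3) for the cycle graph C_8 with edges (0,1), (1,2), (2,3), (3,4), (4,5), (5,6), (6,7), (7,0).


P(C_8, k) = (k-1)^8 + (-1)^8*(k-1).
P(3) = (2)^8 + 2
= 256 + 2 = 258.

258


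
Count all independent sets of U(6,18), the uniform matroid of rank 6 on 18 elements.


Independent sets of U(6,18) are all subsets of size <= 6.
Count = (18 choose 0) + (18 choose 1) + (18 choose 2) + (18 choose 3) + (18 choose 4) + (18 choose 5) + (18 choose 6)
     = 1 + 18 + 153 + 816 + 3060 + 8568 + 18564
     = 31180.

31180


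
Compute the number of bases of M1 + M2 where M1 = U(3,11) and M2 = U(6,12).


Bases of a direct sum M1 + M2: |B| = |B(M1)| * |B(M2)|.
|B(U(3,11))| = C(11,3) = 165.
|B(U(6,12))| = C(12,6) = 924.
Total bases = 165 * 924 = 152460.

152460


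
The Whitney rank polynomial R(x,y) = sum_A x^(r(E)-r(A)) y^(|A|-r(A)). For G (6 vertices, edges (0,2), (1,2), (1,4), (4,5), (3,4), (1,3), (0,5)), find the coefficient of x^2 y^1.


R(x,y) = sum over A in 2^E of x^(r(E)-r(A)) * y^(|A|-r(A)).
G has 6 vertices, 7 edges. r(E) = 5.
Enumerate all 2^7 = 128 subsets.
Count subsets with r(E)-r(A)=2 and |A|-r(A)=1: 4.

4


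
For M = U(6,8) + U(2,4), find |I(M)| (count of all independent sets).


For a direct sum, |I(M1+M2)| = |I(M1)| * |I(M2)|.
|I(U(6,8))| = sum C(8,k) for k=0..6 = 247.
|I(U(2,4))| = sum C(4,k) for k=0..2 = 11.
Total = 247 * 11 = 2717.

2717


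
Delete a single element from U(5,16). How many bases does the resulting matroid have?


Deleting e from U(5,16) gives U(5,15) since n > r.
Bases of U(5,15) = (15 choose 5) = 3003.

3003


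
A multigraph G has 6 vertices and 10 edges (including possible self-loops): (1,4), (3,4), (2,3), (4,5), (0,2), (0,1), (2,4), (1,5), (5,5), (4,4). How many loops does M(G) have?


In a graphic matroid, a loop is a self-loop edge (u,u) with rank 0.
Examining all 10 edges for self-loops...
Self-loops found: (5,5), (4,4)
Number of loops = 2.

2


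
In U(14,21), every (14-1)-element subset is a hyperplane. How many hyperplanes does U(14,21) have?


Hyperplanes of U(14,21) are flats of rank 13.
In a uniform matroid, these are exactly the (13)-element subsets.
Count = C(21,13) = 203490.

203490


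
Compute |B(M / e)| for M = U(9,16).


Contracting e from U(9,16) gives U(8,15).
Bases of U(8,15) = C(15,8) = 6435.

6435


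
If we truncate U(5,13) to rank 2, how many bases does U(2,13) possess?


Truncating U(5,13) to rank 2 gives U(2,13).
Bases of U(2,13) are all 2-element subsets of 13 elements.
Number of bases = C(13,2) = (13 * 12) / (1 * 2) = 78.

78


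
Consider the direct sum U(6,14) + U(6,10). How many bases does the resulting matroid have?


Bases of a direct sum M1 + M2: |B| = |B(M1)| * |B(M2)|.
|B(U(6,14))| = C(14,6) = 3003.
|B(U(6,10))| = C(10,6) = 210.
Total bases = 3003 * 210 = 630630.

630630


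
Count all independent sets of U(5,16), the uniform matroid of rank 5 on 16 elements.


Independent sets of U(5,16) are all subsets of size <= 5.
Count = (16 choose 0) + (16 choose 1) + (16 choose 2) + (16 choose 3) + (16 choose 4) + (16 choose 5)
     = 1 + 16 + 120 + 560 + 1820 + 4368
     = 6885.

6885


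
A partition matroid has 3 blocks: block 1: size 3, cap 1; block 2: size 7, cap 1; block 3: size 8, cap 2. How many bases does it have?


A basis picks exactly ci elements from block i.
Number of bases = product of C(|Si|, ci).
= C(3,1) * C(7,1) * C(8,2)
= 3 * 7 * 28
= 588.

588


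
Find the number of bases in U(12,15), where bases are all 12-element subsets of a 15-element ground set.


Bases of U(12,15) are all 12-element subsets of the 15-element ground set.
Number of bases = C(15,12).
C(15,12) = 15! / (12! * 3!) = 455.

455


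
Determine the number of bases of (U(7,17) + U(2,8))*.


(M1+M2)* = M1* + M2*.
M1* = U(10,17), bases: C(17,10) = 19448.
M2* = U(6,8), bases: C(8,6) = 28.
|B(M*)| = 19448 * 28 = 544544.

544544


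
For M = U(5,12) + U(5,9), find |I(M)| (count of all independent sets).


For a direct sum, |I(M1+M2)| = |I(M1)| * |I(M2)|.
|I(U(5,12))| = sum C(12,k) for k=0..5 = 1586.
|I(U(5,9))| = sum C(9,k) for k=0..5 = 382.
Total = 1586 * 382 = 605852.

605852


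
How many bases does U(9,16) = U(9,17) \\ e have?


Deleting e from U(9,17) gives U(9,16) since n > r.
Bases of U(9,16) = C(16,9) = 16! / (9! * 7!) = 11440.

11440


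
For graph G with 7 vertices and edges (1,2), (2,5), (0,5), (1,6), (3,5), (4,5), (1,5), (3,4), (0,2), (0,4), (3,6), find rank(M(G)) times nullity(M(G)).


r(M) = |V| - c = 7 - 1 = 6.
nullity = |E| - r(M) = 11 - 6 = 5.
Product = 6 * 5 = 30.

30


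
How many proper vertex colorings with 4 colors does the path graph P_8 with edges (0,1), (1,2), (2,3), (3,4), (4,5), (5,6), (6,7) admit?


P(P_8, k) = k * (k-1)^(7).
P(4) = 4 * 3^7 = 4 * 2187 = 8748.

8748


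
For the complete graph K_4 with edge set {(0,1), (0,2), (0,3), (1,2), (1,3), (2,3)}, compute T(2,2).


T(K_4; x,y) = x^3 + 3x^2 + 4xy + 2x + y^3 + 3y^2 + 2y.
Substituting x=2, y=2:
= 8 + 12 + 16 + 4 + 8 + 12 + 4
= 64.

64


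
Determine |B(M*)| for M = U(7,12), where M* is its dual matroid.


The dual of U(r,n) is U(n-r, n) = U(5,12).
Bases of U(5,12) are all (5)-element subsets.
|B(M*)| = C(12,5) = 12! / (5! * 7!) = 792.

792


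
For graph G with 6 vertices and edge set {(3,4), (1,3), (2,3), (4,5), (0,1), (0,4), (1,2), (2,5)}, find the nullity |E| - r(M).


Cycle rank (nullity) = |E| - r(M) = |E| - (|V| - c).
|E| = 8, |V| = 6, c = 1.
Nullity = 8 - (6 - 1) = 8 - 5 = 3.

3


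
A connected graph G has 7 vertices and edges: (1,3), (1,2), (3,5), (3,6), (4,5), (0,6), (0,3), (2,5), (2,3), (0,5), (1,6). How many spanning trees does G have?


By Kirchhoff's matrix tree theorem, the number of spanning trees equals
the determinant of any cofactor of the Laplacian matrix L.
G has 7 vertices and 11 edges.
Computing the (6 x 6) cofactor determinant gives 121.

121


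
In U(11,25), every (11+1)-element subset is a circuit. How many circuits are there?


In U(11,25), circuits are the (12)-element subsets.
Any set of 12 elements is dependent, and removing any one element gives
an independent set of size 11, so it is a minimal dependent set.
Number of circuits = C(25,12) = 5200300.

5200300


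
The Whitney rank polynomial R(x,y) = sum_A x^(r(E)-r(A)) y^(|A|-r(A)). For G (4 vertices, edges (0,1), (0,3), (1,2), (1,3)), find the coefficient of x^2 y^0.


R(x,y) = sum over A in 2^E of x^(r(E)-r(A)) * y^(|A|-r(A)).
G has 4 vertices, 4 edges. r(E) = 3.
Enumerate all 2^4 = 16 subsets.
Count subsets with r(E)-r(A)=2 and |A|-r(A)=0: 4.

4


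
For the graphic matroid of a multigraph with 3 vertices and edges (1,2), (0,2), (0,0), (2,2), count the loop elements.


In a graphic matroid, a loop is a self-loop edge (u,u) with rank 0.
Examining all 4 edges for self-loops...
Self-loops found: (0,0), (2,2)
Number of loops = 2.

2


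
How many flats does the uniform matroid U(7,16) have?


Flats of U(7,16): every subset of size < 7 is a flat, plus E itself.
Count = (16 choose 0) + (16 choose 1) + (16 choose 2) + (16 choose 3) + (16 choose 4) + (16 choose 5) + (16 choose 6) + 1
     = 1 + 16 + 120 + 560 + 1820 + 4368 + 8008 + 1
     = 14894.

14894


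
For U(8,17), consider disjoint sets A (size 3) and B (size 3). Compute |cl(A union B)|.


|A union B| = 3 + 3 = 6 (disjoint).
In U(8,17), cl(S) = S if |S| < 8, else cl(S) = E.
Since 6 < 8, cl(A union B) = A union B.
|cl(A union B)| = 6.

6


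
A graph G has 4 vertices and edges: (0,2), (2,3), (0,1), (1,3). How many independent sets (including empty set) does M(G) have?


An independent set in a graphic matroid is an acyclic edge subset.
G has 4 vertices and 4 edges.
Enumerate all 2^4 = 16 subsets, checking for acyclicity.
Total independent sets = 15.

15


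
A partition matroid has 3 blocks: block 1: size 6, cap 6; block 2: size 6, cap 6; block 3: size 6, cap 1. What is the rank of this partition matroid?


Rank of a partition matroid = sum of min(|Si|, ci) for each block.
= min(6,6) + min(6,6) + min(6,1)
= 6 + 6 + 1
= 13.

13


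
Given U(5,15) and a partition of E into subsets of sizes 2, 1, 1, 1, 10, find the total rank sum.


r(Ai) = min(|Ai|, 5) for each part.
Sum = min(2,5) + min(1,5) + min(1,5) + min(1,5) + min(10,5)
    = 2 + 1 + 1 + 1 + 5
    = 10.

10


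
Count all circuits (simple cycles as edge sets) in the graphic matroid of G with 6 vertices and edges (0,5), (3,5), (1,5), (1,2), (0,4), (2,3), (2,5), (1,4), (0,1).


A circuit in a graphic matroid = edge set of a simple cycle.
G has 6 vertices and 9 edges.
Enumerating all minimal edge subsets forming cycles...
Total circuits found: 10.

10


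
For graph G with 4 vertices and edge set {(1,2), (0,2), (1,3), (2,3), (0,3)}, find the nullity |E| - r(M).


Cycle rank (nullity) = |E| - r(M) = |E| - (|V| - c).
|E| = 5, |V| = 4, c = 1.
Nullity = 5 - (4 - 1) = 5 - 3 = 2.

2


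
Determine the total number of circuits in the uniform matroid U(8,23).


In U(8,23), circuits are the (9)-element subsets.
Any set of 9 elements is dependent, and removing any one element gives
an independent set of size 8, so it is a minimal dependent set.
Number of circuits = (23 choose 9) = 817190.

817190


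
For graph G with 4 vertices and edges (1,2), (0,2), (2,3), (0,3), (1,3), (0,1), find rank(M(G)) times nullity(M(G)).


r(M) = |V| - c = 4 - 1 = 3.
nullity = |E| - r(M) = 6 - 3 = 3.
Product = 3 * 3 = 9.

9


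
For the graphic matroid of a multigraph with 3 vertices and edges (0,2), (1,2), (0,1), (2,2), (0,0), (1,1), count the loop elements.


In a graphic matroid, a loop is a self-loop edge (u,u) with rank 0.
Examining all 6 edges for self-loops...
Self-loops found: (2,2), (0,0), (1,1)
Number of loops = 3.

3


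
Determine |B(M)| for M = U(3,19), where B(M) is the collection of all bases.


Bases of U(3,19) are all 3-element subsets of the 19-element ground set.
Number of bases = C(19,3).
C(19,3) = (19 * 18 * 17) / (1 * 2 * 3) = 969.

969


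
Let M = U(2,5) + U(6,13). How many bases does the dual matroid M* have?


(M1+M2)* = M1* + M2*.
M1* = U(3,5), bases: C(5,3) = 10.
M2* = U(7,13), bases: C(13,7) = 1716.
|B(M*)| = 10 * 1716 = 17160.

17160


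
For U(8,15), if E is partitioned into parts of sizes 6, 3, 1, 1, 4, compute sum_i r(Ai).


r(Ai) = min(|Ai|, 8) for each part.
Sum = min(6,8) + min(3,8) + min(1,8) + min(1,8) + min(4,8)
    = 6 + 3 + 1 + 1 + 4
    = 15.

15


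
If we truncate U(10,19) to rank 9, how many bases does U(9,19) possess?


Truncating U(10,19) to rank 9 gives U(9,19).
Bases of U(9,19) are all 9-element subsets of 19 elements.
Number of bases = (19 choose 9) = 92378.

92378


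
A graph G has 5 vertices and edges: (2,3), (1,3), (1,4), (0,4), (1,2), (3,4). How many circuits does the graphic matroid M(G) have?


A circuit in a graphic matroid = edge set of a simple cycle.
G has 5 vertices and 6 edges.
Enumerating all minimal edge subsets forming cycles...
Total circuits found: 3.

3


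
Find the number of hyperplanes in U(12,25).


Hyperplanes of U(12,25) are flats of rank 11.
In a uniform matroid, these are exactly the (11)-element subsets.
Count = C(25,11) = 25! / (11! * 14!) = 4457400.

4457400


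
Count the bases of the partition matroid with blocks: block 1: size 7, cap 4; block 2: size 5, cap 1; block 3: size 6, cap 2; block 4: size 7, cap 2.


A basis picks exactly ci elements from block i.
Number of bases = product of C(|Si|, ci).
= C(7,4) * C(5,1) * C(6,2) * C(7,2)
= 35 * 5 * 15 * 21
= 55125.

55125


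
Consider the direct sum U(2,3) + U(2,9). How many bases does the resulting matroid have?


Bases of a direct sum M1 + M2: |B| = |B(M1)| * |B(M2)|.
|B(U(2,3))| = C(3,2) = 3.
|B(U(2,9))| = C(9,2) = 36.
Total bases = 3 * 36 = 108.

108


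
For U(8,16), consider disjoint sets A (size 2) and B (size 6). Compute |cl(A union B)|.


|A union B| = 2 + 6 = 8 (disjoint).
In U(8,16), cl(S) = S if |S| < 8, else cl(S) = E.
Since 8 >= 8, cl(A union B) = E.
|cl(A union B)| = 16.

16


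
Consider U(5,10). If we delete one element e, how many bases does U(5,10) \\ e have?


Deleting e from U(5,10) gives U(5,9) since n > r.
Bases of U(5,9) = C(9,5) = 9! / (5! * 4!) = 126.

126


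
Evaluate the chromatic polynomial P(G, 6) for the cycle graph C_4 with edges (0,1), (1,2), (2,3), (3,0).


P(C_4, k) = (k-1)^4 + (-1)^4*(k-1).
P(6) = (5)^4 + 5
= 625 + 5 = 630.

630


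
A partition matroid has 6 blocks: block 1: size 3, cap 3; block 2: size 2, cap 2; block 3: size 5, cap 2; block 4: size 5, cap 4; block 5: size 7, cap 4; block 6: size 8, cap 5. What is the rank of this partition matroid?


Rank of a partition matroid = sum of min(|Si|, ci) for each block.
= min(3,3) + min(2,2) + min(5,2) + min(5,4) + min(7,4) + min(8,5)
= 3 + 2 + 2 + 4 + 4 + 5
= 20.

20


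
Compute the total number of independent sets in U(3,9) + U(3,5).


For a direct sum, |I(M1+M2)| = |I(M1)| * |I(M2)|.
|I(U(3,9))| = sum C(9,k) for k=0..3 = 130.
|I(U(3,5))| = sum C(5,k) for k=0..3 = 26.
Total = 130 * 26 = 3380.

3380


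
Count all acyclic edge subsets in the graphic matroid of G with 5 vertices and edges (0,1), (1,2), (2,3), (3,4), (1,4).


An independent set in a graphic matroid is an acyclic edge subset.
G has 5 vertices and 5 edges.
Enumerate all 2^5 = 32 subsets, checking for acyclicity.
Total independent sets = 30.

30


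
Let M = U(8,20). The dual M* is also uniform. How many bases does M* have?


The dual of U(r,n) is U(n-r, n) = U(12,20).
Bases of U(12,20) are all (12)-element subsets.
|B(M*)| = (20 choose 12) = 125970.

125970


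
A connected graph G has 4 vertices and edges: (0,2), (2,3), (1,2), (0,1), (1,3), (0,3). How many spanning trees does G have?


By Kirchhoff's matrix tree theorem, the number of spanning trees equals
the determinant of any cofactor of the Laplacian matrix L.
G has 4 vertices and 6 edges.
Computing the (3 x 3) cofactor determinant gives 16.

16


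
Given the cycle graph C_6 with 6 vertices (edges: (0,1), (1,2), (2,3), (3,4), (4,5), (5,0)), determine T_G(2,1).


T(C_6; x,y) = x + x^2 + ... + x^(5) + y.
T(2,1) = 2^1 + 2^2 + 2^3 + 2^4 + 2^5 + 1
= 2 + 4 + 8 + 16 + 32 + 1
= 63.

63


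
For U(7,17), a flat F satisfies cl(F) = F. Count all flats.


Flats of U(7,17): every subset of size < 7 is a flat, plus E itself.
Count = (17 choose 0) + (17 choose 1) + (17 choose 2) + (17 choose 3) + (17 choose 4) + (17 choose 5) + (17 choose 6) + 1
     = 1 + 17 + 136 + 680 + 2380 + 6188 + 12376 + 1
     = 21779.

21779


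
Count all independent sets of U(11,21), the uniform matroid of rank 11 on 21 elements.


Independent sets of U(11,21) are all subsets of size <= 11.
Count = C(21,0) + C(21,1) + C(21,2) + C(21,3) + C(21,4) + C(21,5) + C(21,6) + C(21,7) + C(21,8) + C(21,9) + C(21,10) + C(21,11)
     = 1 + 21 + 210 + 1330 + 5985 + 20349 + 54264 + 116280 + 203490 + 293930 + 352716 + 352716
     = 1401292.

1401292


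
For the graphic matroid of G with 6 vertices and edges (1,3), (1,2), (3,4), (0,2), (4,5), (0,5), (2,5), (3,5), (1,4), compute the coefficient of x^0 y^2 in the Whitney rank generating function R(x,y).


R(x,y) = sum over A in 2^E of x^(r(E)-r(A)) * y^(|A|-r(A)).
G has 6 vertices, 9 edges. r(E) = 5.
Enumerate all 2^9 = 512 subsets.
Count subsets with r(E)-r(A)=0 and |A|-r(A)=2: 35.

35


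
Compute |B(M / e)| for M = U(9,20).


Contracting e from U(9,20) gives U(8,19).
Bases of U(8,19) = (19 choose 8) = 75582.

75582


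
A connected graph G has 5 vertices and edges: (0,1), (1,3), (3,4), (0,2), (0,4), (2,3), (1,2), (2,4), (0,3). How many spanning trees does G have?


By Kirchhoff's matrix tree theorem, the number of spanning trees equals
the determinant of any cofactor of the Laplacian matrix L.
G has 5 vertices and 9 edges.
Computing the (4 x 4) cofactor determinant gives 75.

75


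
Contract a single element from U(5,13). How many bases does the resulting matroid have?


Contracting e from U(5,13) gives U(4,12).
Bases of U(4,12) = (12 choose 4) = 495.

495


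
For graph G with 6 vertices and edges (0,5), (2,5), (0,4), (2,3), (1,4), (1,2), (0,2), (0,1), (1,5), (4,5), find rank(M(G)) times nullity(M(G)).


r(M) = |V| - c = 6 - 1 = 5.
nullity = |E| - r(M) = 10 - 5 = 5.
Product = 5 * 5 = 25.

25


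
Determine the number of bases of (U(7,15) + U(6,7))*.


(M1+M2)* = M1* + M2*.
M1* = U(8,15), bases: C(15,8) = 6435.
M2* = U(1,7), bases: C(7,1) = 7.
|B(M*)| = 6435 * 7 = 45045.

45045


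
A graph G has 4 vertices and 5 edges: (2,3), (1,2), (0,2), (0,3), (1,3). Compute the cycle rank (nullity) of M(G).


Cycle rank (nullity) = |E| - r(M) = |E| - (|V| - c).
|E| = 5, |V| = 4, c = 1.
Nullity = 5 - (4 - 1) = 5 - 3 = 2.

2


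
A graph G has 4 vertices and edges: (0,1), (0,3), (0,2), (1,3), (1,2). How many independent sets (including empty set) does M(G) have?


An independent set in a graphic matroid is an acyclic edge subset.
G has 4 vertices and 5 edges.
Enumerate all 2^5 = 32 subsets, checking for acyclicity.
Total independent sets = 24.

24


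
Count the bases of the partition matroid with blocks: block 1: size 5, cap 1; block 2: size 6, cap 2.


A basis picks exactly ci elements from block i.
Number of bases = product of C(|Si|, ci).
= C(5,1) * C(6,2)
= 5 * 15
= 75.

75


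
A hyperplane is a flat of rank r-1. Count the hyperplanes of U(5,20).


Hyperplanes of U(5,20) are flats of rank 4.
In a uniform matroid, these are exactly the (4)-element subsets.
Count = C(20,4) = 20! / (4! * 16!) = 4845.

4845


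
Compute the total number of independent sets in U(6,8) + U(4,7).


For a direct sum, |I(M1+M2)| = |I(M1)| * |I(M2)|.
|I(U(6,8))| = sum C(8,k) for k=0..6 = 247.
|I(U(4,7))| = sum C(7,k) for k=0..4 = 99.
Total = 247 * 99 = 24453.

24453


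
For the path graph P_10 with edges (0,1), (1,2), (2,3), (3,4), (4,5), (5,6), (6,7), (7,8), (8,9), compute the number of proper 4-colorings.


P(P_10, k) = k * (k-1)^(9).
P(4) = 4 * 3^9 = 4 * 19683 = 78732.

78732


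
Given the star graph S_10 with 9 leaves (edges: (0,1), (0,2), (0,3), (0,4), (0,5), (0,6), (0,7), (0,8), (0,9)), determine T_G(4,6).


A star on 10 vertices is a tree with 9 edges.
T(x,y) = x^(9) for any tree.
T(4,6) = 4^9 = 262144.

262144


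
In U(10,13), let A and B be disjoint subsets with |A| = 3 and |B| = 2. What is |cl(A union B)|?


|A union B| = 3 + 2 = 5 (disjoint).
In U(10,13), cl(S) = S if |S| < 10, else cl(S) = E.
Since 5 < 10, cl(A union B) = A union B.
|cl(A union B)| = 5.

5


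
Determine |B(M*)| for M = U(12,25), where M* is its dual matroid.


The dual of U(r,n) is U(n-r, n) = U(13,25).
Bases of U(13,25) are all (13)-element subsets.
|B(M*)| = C(25,13) = 5200300.

5200300


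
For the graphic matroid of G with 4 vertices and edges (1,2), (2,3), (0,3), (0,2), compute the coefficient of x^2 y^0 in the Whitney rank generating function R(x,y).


R(x,y) = sum over A in 2^E of x^(r(E)-r(A)) * y^(|A|-r(A)).
G has 4 vertices, 4 edges. r(E) = 3.
Enumerate all 2^4 = 16 subsets.
Count subsets with r(E)-r(A)=2 and |A|-r(A)=0: 4.

4


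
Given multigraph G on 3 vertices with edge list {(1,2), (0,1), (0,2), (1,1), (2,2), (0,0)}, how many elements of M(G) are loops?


In a graphic matroid, a loop is a self-loop edge (u,u) with rank 0.
Examining all 6 edges for self-loops...
Self-loops found: (1,1), (2,2), (0,0)
Number of loops = 3.

3


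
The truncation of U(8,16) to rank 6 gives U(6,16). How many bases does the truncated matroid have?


Truncating U(8,16) to rank 6 gives U(6,16).
Bases of U(6,16) are all 6-element subsets of 16 elements.
Number of bases = C(16,6) = 16! / (6! * 10!) = 8008.

8008


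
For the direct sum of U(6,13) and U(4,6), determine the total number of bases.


Bases of a direct sum M1 + M2: |B| = |B(M1)| * |B(M2)|.
|B(U(6,13))| = C(13,6) = 1716.
|B(U(4,6))| = C(6,4) = 15.
Total bases = 1716 * 15 = 25740.

25740


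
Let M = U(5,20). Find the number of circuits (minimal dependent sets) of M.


In U(5,20), circuits are the (6)-element subsets.
Any set of 6 elements is dependent, and removing any one element gives
an independent set of size 5, so it is a minimal dependent set.
Number of circuits = C(20,6) = 20! / (6! * 14!) = 38760.

38760


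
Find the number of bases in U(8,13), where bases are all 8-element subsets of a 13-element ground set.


Bases of U(8,13) are all 8-element subsets of the 13-element ground set.
Number of bases = C(13,8).
C(13,8) = 1287.

1287


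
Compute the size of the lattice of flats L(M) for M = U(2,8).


Flats of U(2,8): every subset of size < 2 is a flat, plus E itself.
Count = (8 choose 0) + (8 choose 1) + 1
     = 1 + 8 + 1
     = 10.

10


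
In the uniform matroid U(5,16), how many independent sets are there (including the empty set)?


Independent sets of U(5,16) are all subsets of size <= 5.
Count = C(16,0) + C(16,1) + C(16,2) + C(16,3) + C(16,4) + C(16,5)
     = 1 + 16 + 120 + 560 + 1820 + 4368
     = 6885.

6885


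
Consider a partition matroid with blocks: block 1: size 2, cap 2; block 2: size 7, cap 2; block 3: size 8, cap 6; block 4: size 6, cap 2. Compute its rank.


Rank of a partition matroid = sum of min(|Si|, ci) for each block.
= min(2,2) + min(7,2) + min(8,6) + min(6,2)
= 2 + 2 + 6 + 2
= 12.

12


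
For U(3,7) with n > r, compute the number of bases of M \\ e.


Deleting e from U(3,7) gives U(3,6) since n > r.
Bases of U(3,6) = C(6,3) = 6! / (3! * 3!) = 20.

20


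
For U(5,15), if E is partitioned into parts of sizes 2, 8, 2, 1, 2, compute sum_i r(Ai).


r(Ai) = min(|Ai|, 5) for each part.
Sum = min(2,5) + min(8,5) + min(2,5) + min(1,5) + min(2,5)
    = 2 + 5 + 2 + 1 + 2
    = 12.

12


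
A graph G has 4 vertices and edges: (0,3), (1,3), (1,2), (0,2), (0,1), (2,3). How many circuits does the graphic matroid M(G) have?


A circuit in a graphic matroid = edge set of a simple cycle.
G has 4 vertices and 6 edges.
Enumerating all minimal edge subsets forming cycles...
Total circuits found: 7.

7


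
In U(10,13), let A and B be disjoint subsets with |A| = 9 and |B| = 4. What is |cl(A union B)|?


|A union B| = 9 + 4 = 13 (disjoint).
In U(10,13), cl(S) = S if |S| < 10, else cl(S) = E.
Since 13 >= 10, cl(A union B) = E.
|cl(A union B)| = 13.

13


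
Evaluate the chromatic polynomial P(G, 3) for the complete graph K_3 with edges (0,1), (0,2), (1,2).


P(K_3, k) = k(k-1)(k-2)...(k-2).
P(3) = (3) * (2) * (1) = 6.

6


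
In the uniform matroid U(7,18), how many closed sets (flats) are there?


Flats of U(7,18): every subset of size < 7 is a flat, plus E itself.
Count = C(18,0) + C(18,1) + C(18,2) + C(18,3) + C(18,4) + C(18,5) + C(18,6) + 1
     = 1 + 18 + 153 + 816 + 3060 + 8568 + 18564 + 1
     = 31181.

31181


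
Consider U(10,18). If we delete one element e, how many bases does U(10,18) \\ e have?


Deleting e from U(10,18) gives U(10,17) since n > r.
Bases of U(10,17) = C(17,10) = 19448.

19448


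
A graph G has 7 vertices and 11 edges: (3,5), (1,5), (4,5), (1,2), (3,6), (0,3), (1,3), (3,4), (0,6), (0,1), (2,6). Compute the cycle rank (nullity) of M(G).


Cycle rank (nullity) = |E| - r(M) = |E| - (|V| - c).
|E| = 11, |V| = 7, c = 1.
Nullity = 11 - (7 - 1) = 11 - 6 = 5.

5


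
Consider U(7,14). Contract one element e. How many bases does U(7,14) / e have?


Contracting e from U(7,14) gives U(6,13).
Bases of U(6,13) = (13 choose 6) = 1716.

1716


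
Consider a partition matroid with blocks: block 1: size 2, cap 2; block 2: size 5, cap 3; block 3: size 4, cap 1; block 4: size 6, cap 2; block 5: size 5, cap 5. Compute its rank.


Rank of a partition matroid = sum of min(|Si|, ci) for each block.
= min(2,2) + min(5,3) + min(4,1) + min(6,2) + min(5,5)
= 2 + 3 + 1 + 2 + 5
= 13.

13


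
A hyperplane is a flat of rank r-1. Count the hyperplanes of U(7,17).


Hyperplanes of U(7,17) are flats of rank 6.
In a uniform matroid, these are exactly the (6)-element subsets.
Count = C(17,6) = 17! / (6! * 11!) = 12376.

12376


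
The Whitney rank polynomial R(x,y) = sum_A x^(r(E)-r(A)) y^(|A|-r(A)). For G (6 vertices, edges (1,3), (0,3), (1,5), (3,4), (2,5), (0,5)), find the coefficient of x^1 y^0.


R(x,y) = sum over A in 2^E of x^(r(E)-r(A)) * y^(|A|-r(A)).
G has 6 vertices, 6 edges. r(E) = 5.
Enumerate all 2^6 = 64 subsets.
Count subsets with r(E)-r(A)=1 and |A|-r(A)=0: 14.

14


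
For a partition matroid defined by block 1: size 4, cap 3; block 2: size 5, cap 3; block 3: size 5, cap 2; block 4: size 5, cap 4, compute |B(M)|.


A basis picks exactly ci elements from block i.
Number of bases = product of C(|Si|, ci).
= C(4,3) * C(5,3) * C(5,2) * C(5,4)
= 4 * 10 * 10 * 5
= 2000.

2000


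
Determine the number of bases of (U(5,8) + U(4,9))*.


(M1+M2)* = M1* + M2*.
M1* = U(3,8), bases: C(8,3) = 56.
M2* = U(5,9), bases: C(9,5) = 126.
|B(M*)| = 56 * 126 = 7056.

7056


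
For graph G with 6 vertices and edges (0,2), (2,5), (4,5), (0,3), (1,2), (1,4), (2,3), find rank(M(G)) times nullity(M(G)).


r(M) = |V| - c = 6 - 1 = 5.
nullity = |E| - r(M) = 7 - 5 = 2.
Product = 5 * 2 = 10.

10


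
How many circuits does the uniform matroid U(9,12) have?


In U(9,12), circuits are the (10)-element subsets.
Any set of 10 elements is dependent, and removing any one element gives
an independent set of size 9, so it is a minimal dependent set.
Number of circuits = C(12,10) = 66.

66


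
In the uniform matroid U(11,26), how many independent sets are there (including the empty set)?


Independent sets of U(11,26) are all subsets of size <= 11.
Count = C(26,0) + C(26,1) + C(26,2) + C(26,3) + C(26,4) + C(26,5) + C(26,6) + C(26,7) + C(26,8) + C(26,9) + C(26,10) + C(26,11)
     = 1 + 26 + 325 + 2600 + 14950 + 65780 + 230230 + 657800 + 1562275 + 3124550 + 5311735 + 7726160
     = 18696432.

18696432


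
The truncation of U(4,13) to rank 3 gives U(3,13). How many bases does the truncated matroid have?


Truncating U(4,13) to rank 3 gives U(3,13).
Bases of U(3,13) are all 3-element subsets of 13 elements.
Number of bases = (13 choose 3) = 286.

286


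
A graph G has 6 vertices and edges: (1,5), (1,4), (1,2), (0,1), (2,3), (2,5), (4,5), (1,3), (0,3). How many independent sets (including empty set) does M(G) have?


An independent set in a graphic matroid is an acyclic edge subset.
G has 6 vertices and 9 edges.
Enumerate all 2^9 = 512 subsets, checking for acyclicity.
Total independent sets = 280.

280


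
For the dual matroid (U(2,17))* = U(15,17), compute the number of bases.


The dual of U(r,n) is U(n-r, n) = U(15,17).
Bases of U(15,17) are all (15)-element subsets.
|B(M*)| = C(17,15) = 17! / (15! * 2!) = 136.

136


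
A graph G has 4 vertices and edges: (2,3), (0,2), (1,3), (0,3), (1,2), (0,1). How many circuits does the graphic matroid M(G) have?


A circuit in a graphic matroid = edge set of a simple cycle.
G has 4 vertices and 6 edges.
Enumerating all minimal edge subsets forming cycles...
Total circuits found: 7.

7


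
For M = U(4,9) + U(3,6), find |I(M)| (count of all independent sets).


For a direct sum, |I(M1+M2)| = |I(M1)| * |I(M2)|.
|I(U(4,9))| = sum C(9,k) for k=0..4 = 256.
|I(U(3,6))| = sum C(6,k) for k=0..3 = 42.
Total = 256 * 42 = 10752.

10752


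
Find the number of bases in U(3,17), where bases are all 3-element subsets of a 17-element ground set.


Bases of U(3,17) are all 3-element subsets of the 17-element ground set.
Number of bases = C(17,3).
C(17,3) = 17! / (3! * 14!) = 680.

680


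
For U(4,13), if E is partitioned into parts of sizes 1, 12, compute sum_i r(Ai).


r(Ai) = min(|Ai|, 4) for each part.
Sum = min(1,4) + min(12,4)
    = 1 + 4
    = 5.

5


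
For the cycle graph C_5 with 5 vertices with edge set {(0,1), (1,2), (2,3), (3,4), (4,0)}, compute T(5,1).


T(C_5; x,y) = x + x^2 + ... + x^(4) + y.
T(5,1) = 5^1 + 5^2 + 5^3 + 5^4 + 1
= 5 + 25 + 125 + 625 + 1
= 781.

781


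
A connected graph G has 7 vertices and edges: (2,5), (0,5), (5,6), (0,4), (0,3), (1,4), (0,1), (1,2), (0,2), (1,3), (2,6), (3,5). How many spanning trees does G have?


By Kirchhoff's matrix tree theorem, the number of spanning trees equals
the determinant of any cofactor of the Laplacian matrix L.
G has 7 vertices and 12 edges.
Computing the (6 x 6) cofactor determinant gives 281.

281


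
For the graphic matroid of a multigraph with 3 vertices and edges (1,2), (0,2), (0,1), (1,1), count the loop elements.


In a graphic matroid, a loop is a self-loop edge (u,u) with rank 0.
Examining all 4 edges for self-loops...
Self-loops found: (1,1)
Number of loops = 1.

1


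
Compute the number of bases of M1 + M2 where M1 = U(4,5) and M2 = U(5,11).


Bases of a direct sum M1 + M2: |B| = |B(M1)| * |B(M2)|.
|B(U(4,5))| = C(5,4) = 5.
|B(U(5,11))| = C(11,5) = 462.
Total bases = 5 * 462 = 2310.

2310


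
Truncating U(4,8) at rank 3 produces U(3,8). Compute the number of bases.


Truncating U(4,8) to rank 3 gives U(3,8).
Bases of U(3,8) are all 3-element subsets of 8 elements.
Number of bases = C(8,3) = 8! / (3! * 5!) = 56.

56


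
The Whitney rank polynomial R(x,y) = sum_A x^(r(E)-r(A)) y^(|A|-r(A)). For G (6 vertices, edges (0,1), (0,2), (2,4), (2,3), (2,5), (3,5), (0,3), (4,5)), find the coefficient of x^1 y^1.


R(x,y) = sum over A in 2^E of x^(r(E)-r(A)) * y^(|A|-r(A)).
G has 6 vertices, 8 edges. r(E) = 5.
Enumerate all 2^8 = 256 subsets.
Count subsets with r(E)-r(A)=1 and |A|-r(A)=1: 33.

33


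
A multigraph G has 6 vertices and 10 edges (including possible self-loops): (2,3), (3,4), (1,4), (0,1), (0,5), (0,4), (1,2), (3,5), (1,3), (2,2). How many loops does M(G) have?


In a graphic matroid, a loop is a self-loop edge (u,u) with rank 0.
Examining all 10 edges for self-loops...
Self-loops found: (2,2)
Number of loops = 1.

1


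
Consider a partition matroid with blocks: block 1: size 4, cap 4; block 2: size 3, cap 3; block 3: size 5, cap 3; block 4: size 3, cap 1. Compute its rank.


Rank of a partition matroid = sum of min(|Si|, ci) for each block.
= min(4,4) + min(3,3) + min(5,3) + min(3,1)
= 4 + 3 + 3 + 1
= 11.

11


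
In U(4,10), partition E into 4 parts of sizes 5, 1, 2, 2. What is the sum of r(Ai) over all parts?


r(Ai) = min(|Ai|, 4) for each part.
Sum = min(5,4) + min(1,4) + min(2,4) + min(2,4)
    = 4 + 1 + 2 + 2
    = 9.

9


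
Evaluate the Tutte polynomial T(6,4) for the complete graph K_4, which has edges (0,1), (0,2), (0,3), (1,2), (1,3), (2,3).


T(K_4; x,y) = x^3 + 3x^2 + 4xy + 2x + y^3 + 3y^2 + 2y.
Substituting x=6, y=4:
= 216 + 108 + 96 + 12 + 64 + 48 + 8
= 552.

552


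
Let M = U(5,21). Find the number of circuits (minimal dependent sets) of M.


In U(5,21), circuits are the (6)-element subsets.
Any set of 6 elements is dependent, and removing any one element gives
an independent set of size 5, so it is a minimal dependent set.
Number of circuits = C(21,6) = 54264.

54264


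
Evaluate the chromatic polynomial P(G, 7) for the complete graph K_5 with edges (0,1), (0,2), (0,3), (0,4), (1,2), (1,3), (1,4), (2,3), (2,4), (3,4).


P(K_5, k) = k(k-1)(k-2)...(k-4).
P(7) = (7) * (6) * (5) * (4) * (3) = 2520.

2520


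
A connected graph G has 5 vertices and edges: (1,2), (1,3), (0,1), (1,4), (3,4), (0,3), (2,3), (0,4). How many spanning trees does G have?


By Kirchhoff's matrix tree theorem, the number of spanning trees equals
the determinant of any cofactor of the Laplacian matrix L.
G has 5 vertices and 8 edges.
Computing the (4 x 4) cofactor determinant gives 40.

40


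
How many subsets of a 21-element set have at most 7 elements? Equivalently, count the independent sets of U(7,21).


Independent sets of U(7,21) are all subsets of size <= 7.
Count = (21 choose 0) + (21 choose 1) + (21 choose 2) + (21 choose 3) + (21 choose 4) + (21 choose 5) + (21 choose 6) + (21 choose 7)
     = 1 + 21 + 210 + 1330 + 5985 + 20349 + 54264 + 116280
     = 198440.

198440


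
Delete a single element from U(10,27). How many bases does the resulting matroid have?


Deleting e from U(10,27) gives U(10,26) since n > r.
Bases of U(10,26) = (26 choose 10) = 5311735.

5311735


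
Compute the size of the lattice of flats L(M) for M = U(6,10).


Flats of U(6,10): every subset of size < 6 is a flat, plus E itself.
Count = C(10,0) + C(10,1) + C(10,2) + C(10,3) + C(10,4) + C(10,5) + 1
     = 1 + 10 + 45 + 120 + 210 + 252 + 1
     = 639.

639


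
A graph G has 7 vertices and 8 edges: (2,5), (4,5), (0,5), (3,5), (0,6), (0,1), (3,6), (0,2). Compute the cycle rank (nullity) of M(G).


Cycle rank (nullity) = |E| - r(M) = |E| - (|V| - c).
|E| = 8, |V| = 7, c = 1.
Nullity = 8 - (7 - 1) = 8 - 6 = 2.

2


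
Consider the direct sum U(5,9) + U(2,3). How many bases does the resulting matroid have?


Bases of a direct sum M1 + M2: |B| = |B(M1)| * |B(M2)|.
|B(U(5,9))| = C(9,5) = 126.
|B(U(2,3))| = C(3,2) = 3.
Total bases = 126 * 3 = 378.

378


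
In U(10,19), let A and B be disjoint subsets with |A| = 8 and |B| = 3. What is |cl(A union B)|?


|A union B| = 8 + 3 = 11 (disjoint).
In U(10,19), cl(S) = S if |S| < 10, else cl(S) = E.
Since 11 >= 10, cl(A union B) = E.
|cl(A union B)| = 19.

19


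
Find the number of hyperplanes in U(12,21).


Hyperplanes of U(12,21) are flats of rank 11.
In a uniform matroid, these are exactly the (11)-element subsets.
Count = C(21,11) = 352716.

352716


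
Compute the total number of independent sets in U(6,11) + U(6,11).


For a direct sum, |I(M1+M2)| = |I(M1)| * |I(M2)|.
|I(U(6,11))| = sum C(11,k) for k=0..6 = 1486.
|I(U(6,11))| = sum C(11,k) for k=0..6 = 1486.
Total = 1486 * 1486 = 2208196.

2208196


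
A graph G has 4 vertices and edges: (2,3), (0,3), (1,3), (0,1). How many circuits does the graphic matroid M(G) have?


A circuit in a graphic matroid = edge set of a simple cycle.
G has 4 vertices and 4 edges.
Enumerating all minimal edge subsets forming cycles...
Total circuits found: 1.

1


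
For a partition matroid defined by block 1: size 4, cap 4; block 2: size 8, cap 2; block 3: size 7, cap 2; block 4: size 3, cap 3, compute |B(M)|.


A basis picks exactly ci elements from block i.
Number of bases = product of C(|Si|, ci).
= C(4,4) * C(8,2) * C(7,2) * C(3,3)
= 1 * 28 * 21 * 1
= 588.

588


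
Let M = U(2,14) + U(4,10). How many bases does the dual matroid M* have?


(M1+M2)* = M1* + M2*.
M1* = U(12,14), bases: C(14,12) = 91.
M2* = U(6,10), bases: C(10,6) = 210.
|B(M*)| = 91 * 210 = 19110.

19110


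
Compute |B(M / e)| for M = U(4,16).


Contracting e from U(4,16) gives U(3,15).
Bases of U(3,15) = C(15,3) = 15! / (3! * 12!) = 455.

455


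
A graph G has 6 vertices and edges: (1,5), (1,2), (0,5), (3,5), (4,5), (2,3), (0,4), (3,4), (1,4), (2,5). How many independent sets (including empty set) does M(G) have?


An independent set in a graphic matroid is an acyclic edge subset.
G has 6 vertices and 10 edges.
Enumerate all 2^10 = 1024 subsets, checking for acyclicity.
Total independent sets = 450.

450
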